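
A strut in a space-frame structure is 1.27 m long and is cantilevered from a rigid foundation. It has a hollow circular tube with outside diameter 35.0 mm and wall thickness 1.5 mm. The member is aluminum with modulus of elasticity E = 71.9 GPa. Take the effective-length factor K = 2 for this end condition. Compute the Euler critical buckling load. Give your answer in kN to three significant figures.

P_cr ≈ 2.44 kN

Inner diameter d_i = 35.0 − 2×1.5 = 32.00 mm
I = π(d_o⁴ − d_i⁴)/64 = π(35.0⁴ − 32.00⁴)/64 = 2.219×10^4 mm⁴
I = 2.219×10^4 mm⁴ = 2.219×10^-8 m⁴
Effective length L_e = K·L = 2 × 1.27 = 2.540 m
P_cr = π²EI / L_e² = π² × 71.9×10⁹ × 2.219×10^-8 / 2.540² = 2.441×10^3 N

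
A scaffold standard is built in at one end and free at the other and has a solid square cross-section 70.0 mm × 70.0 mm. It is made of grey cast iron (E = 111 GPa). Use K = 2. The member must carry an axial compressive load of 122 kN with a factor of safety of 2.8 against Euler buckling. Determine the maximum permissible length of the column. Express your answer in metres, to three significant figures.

I = a⁴/12 = 70.0⁴/12 = 2.001×10^6 mm⁴
I = 2.001×10^-6 m⁴
Required critical load P_cr = n·P = 2.8 × 122 = 341.6 kN = 3.416×10^5 N
From P_cr = π²EI/(K·L)²:  L = (1/K)·√(π²EI/P_cr) = (1/2)·√(π²×1.11×10^11×2.001×10^-6/3.416×10^5)
L = 1.27 m

L_max ≈ 1.27 m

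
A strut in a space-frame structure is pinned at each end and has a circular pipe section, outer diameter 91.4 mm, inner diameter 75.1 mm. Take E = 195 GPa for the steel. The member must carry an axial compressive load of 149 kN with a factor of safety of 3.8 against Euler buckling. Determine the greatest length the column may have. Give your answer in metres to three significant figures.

d_o = 91.4 mm, d_i = 75.1 mm
I = π(d_o⁴ − d_i⁴)/64 = π(91.4⁴ − 75.10⁴)/64 = 1.864×10^6 mm⁴
I = 1.864×10^-6 m⁴
Required critical load P_cr = n·P = 3.8 × 149 = 566.2 kN = 5.662×10^5 N
From P_cr = π²EI/(K·L)²:  L = (1/K)·√(π²EI/P_cr) = (1/1)·√(π²×1.95×10^11×1.864×10^-6/5.662×10^5)
L = 2.52 m

L_max ≈ 2.52 m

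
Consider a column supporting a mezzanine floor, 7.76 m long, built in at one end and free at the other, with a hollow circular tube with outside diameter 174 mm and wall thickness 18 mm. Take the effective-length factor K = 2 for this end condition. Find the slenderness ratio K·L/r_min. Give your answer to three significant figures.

λ ≈ 280

Inner diameter d_i = 174 − 2×18 = 138.0 mm
I = π(d_o⁴ − d_i⁴)/64 = π(174⁴ − 138.0⁴)/64 = 2.719×10^7 mm⁴
A = 8.822×10^3 mm²;  r_min = √(I/A) = √(2.719×10^7/8.822×10^3) = 55.52 mm
L_e = K·L = 2 × 7.76 m = 15.52 m = 15520 mm
λ = L_e / r_min = 15520 / 55.52 = 280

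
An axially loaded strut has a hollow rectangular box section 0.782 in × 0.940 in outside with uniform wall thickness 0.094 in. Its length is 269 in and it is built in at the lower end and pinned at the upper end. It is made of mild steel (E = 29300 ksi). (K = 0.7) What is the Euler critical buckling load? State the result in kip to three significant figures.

Inner dimensions: h_i = 0.940 − 2×0.094 = 0.7520 in, b_i = 0.782 − 2×0.094 = 0.5940 in
Weak-axis I_min = (h_o·b_o³ − h_i·b_i³)/12 with b_o = 0.782, b_i = 0.5940 in (shorter outer/inner sides).
I_min = (0.940×0.782³ − 0.7520×0.5940³)/12 = 2.433×10^-2 in⁴
Effective length L_e = K·L = 0.7 × 269 = 188.3 in
P_cr = π²EI / L_e² = π² × 29300×10³ × 2.433×10^-2 / 188.3² = 198.4 lb

P_cr ≈ 0.198 kip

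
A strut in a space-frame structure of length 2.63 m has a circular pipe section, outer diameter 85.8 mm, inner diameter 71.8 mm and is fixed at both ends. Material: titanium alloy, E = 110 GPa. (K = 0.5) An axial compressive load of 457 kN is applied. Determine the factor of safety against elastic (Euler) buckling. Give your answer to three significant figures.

n ≈ 1.86

d_o = 85.8 mm, d_i = 71.8 mm
I = π(d_o⁴ − d_i⁴)/64 = π(85.8⁴ − 71.80⁴)/64 = 1.356×10^6 mm⁴
I = 1.356×10^6 mm⁴ = 1.356×10^-6 m⁴
Effective length L_e = K·L = 0.5 × 2.63 = 1.315 m
P_cr = π²EI / L_e² = π² × 110×10⁹ × 1.356×10^-6 / 1.315² = 8.511×10^5 N
Factor of safety n = P_cr / P = 851.12 / 457 = 1.86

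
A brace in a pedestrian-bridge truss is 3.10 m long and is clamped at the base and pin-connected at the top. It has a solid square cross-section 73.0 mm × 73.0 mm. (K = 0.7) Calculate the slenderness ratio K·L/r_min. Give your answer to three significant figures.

λ ≈ 103

For a square r = a/√12 = 73.0/√12 = 21.07 mm
L_e = K·L = 0.7 × 3.10 m = 2.170 m = 2170.0 mm
λ = L_e / r_min = 2170.0 / 21.07 = 103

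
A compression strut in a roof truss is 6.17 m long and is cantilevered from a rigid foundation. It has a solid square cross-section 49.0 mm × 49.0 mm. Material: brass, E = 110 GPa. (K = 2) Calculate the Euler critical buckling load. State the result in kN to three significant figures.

I = a⁴/12 = 49.0⁴/12 = 4.804×10^5 mm⁴
I = 4.804×10^5 mm⁴ = 4.804×10^-7 m⁴
Effective length L_e = K·L = 2 × 6.17 = 12.34 m
P_cr = π²EI / L_e² = π² × 110×10⁹ × 4.804×10^-7 / 12.34² = 3.425×10^3 N

P_cr ≈ 3.43 kN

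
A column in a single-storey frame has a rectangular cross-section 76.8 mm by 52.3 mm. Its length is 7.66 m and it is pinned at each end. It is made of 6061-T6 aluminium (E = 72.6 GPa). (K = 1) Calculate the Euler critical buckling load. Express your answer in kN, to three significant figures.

Buckling occurs about the weak axis: I_min = h·b³/12 with b = 52.3 mm (the shorter side).
I_min = 76.8×52.3³/12 = 9.156×10^5 mm⁴
I = 9.156×10^5 mm⁴ = 9.156×10^-7 m⁴
Effective length L_e = K·L = 1 × 7.66 = 7.660 m
P_cr = π²EI / L_e² = π² × 72.6×10⁹ × 9.156×10^-7 / 7.660² = 1.118×10^4 N

P_cr ≈ 11.2 kN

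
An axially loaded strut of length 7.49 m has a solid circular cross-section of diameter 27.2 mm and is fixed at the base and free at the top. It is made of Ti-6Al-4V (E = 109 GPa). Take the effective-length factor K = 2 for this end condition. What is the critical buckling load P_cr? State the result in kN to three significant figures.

P_cr ≈ 0.129 kN

I = πd⁴/64 = π×27.2⁴/64 = 2.687×10^4 mm⁴
I = 2.687×10^4 mm⁴ = 2.687×10^-8 m⁴
Effective length L_e = K·L = 2 × 7.49 = 14.98 m
P_cr = π²EI / L_e² = π² × 109×10⁹ × 2.687×10^-8 / 14.98² = 128.8 N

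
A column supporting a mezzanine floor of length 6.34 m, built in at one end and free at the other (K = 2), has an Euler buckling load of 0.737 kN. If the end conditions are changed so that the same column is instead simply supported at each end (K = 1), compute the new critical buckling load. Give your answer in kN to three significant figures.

P_cr ∝ 1/K², so P_cr,new = P_cr,old × (K_old/K_new)² = 0.737 × (2/1)²
= 0.737 × 4.000 = 2.95 kN

P_cr ≈ 2.95 kN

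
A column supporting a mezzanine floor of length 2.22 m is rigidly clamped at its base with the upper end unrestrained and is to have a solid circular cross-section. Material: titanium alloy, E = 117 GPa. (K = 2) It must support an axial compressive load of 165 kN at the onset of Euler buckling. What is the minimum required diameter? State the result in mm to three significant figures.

L_e = K·L = 2 × 2.22 = 4.440 m
Required I = P_cr·L_e²/(π²E) = 1.650×10^5 × 4.440² / (π² × 1.17×10^11) = 2.817×10^-6 m⁴
I_req = 2.817×10^6 mm⁴
Solid circle: I = πd⁴/64  ⇒  d = (64I/π)^(1/4) = (64×2.817×10^6/π)^(1/4) = 87.0 mm

d ≈ 87.0 mm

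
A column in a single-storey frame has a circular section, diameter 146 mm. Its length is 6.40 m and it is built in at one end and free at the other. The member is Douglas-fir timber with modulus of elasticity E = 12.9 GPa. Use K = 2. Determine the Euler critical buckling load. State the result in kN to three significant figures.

P_cr ≈ 17.3 kN

I = πd⁴/64 = π×146⁴/64 = 2.230×10^7 mm⁴
I = 2.230×10^7 mm⁴ = 2.230×10^-5 m⁴
Effective length L_e = K·L = 2 × 6.40 = 12.80 m
P_cr = π²EI / L_e² = π² × 12.9×10⁹ × 2.230×10^-5 / 12.80² = 1.733×10^4 N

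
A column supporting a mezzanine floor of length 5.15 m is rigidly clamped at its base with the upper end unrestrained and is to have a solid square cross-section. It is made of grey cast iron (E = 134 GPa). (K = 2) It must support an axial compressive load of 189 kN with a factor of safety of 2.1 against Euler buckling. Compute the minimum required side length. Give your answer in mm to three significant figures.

a ≈ 140 mm

Required P_cr = n·P = 2.1 × 189 = 396.9 kN
L_e = K·L = 2 × 5.15 = 10.30 m
Required I = P_cr·L_e²/(π²E) = 3.969×10^5 × 10.30² / (π² × 1.34×10^11) = 3.184×10^-5 m⁴
I_req = 3.184×10^7 mm⁴
Solid square: I = a⁴/12  ⇒  a = (12I)^(1/4) = (12×3.184×10^7)^(1/4) = 140 mm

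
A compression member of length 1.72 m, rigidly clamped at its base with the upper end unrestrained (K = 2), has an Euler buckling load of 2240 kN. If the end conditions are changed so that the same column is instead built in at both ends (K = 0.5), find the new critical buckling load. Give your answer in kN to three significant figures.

P_cr ∝ 1/K², so P_cr,new = P_cr,old × (K_old/K_new)² = 2240 × (2/0.5)²
= 2240 × 16.00 = 35800 kN

P_cr ≈ 35800 kN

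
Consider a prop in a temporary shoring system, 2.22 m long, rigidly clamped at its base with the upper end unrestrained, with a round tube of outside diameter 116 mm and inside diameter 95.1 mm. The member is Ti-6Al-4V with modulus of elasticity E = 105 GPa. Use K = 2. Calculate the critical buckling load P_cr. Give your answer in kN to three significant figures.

P_cr ≈ 256 kN

d_o = 116 mm, d_i = 95.1 mm
I = π(d_o⁴ − d_i⁴)/64 = π(116⁴ − 95.10⁴)/64 = 4.873×10^6 mm⁴
I = 4.873×10^6 mm⁴ = 4.873×10^-6 m⁴
Effective length L_e = K·L = 2 × 2.22 = 4.440 m
P_cr = π²EI / L_e² = π² × 105×10⁹ × 4.873×10^-6 / 4.440² = 2.562×10^5 N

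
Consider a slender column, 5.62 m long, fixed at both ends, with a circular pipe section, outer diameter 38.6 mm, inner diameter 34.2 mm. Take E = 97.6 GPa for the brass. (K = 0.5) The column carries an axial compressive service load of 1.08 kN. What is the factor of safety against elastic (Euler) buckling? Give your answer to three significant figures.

n ≈ 4.72

d_o = 38.6 mm, d_i = 34.2 mm
I = π(d_o⁴ − d_i⁴)/64 = π(38.6⁴ − 34.20⁴)/64 = 4.182×10^4 mm⁴
I = 4.182×10^4 mm⁴ = 4.182×10^-8 m⁴
Effective length L_e = K·L = 0.5 × 5.62 = 2.810 m
P_cr = π²EI / L_e² = π² × 97.6×10⁹ × 4.182×10^-8 / 2.810² = 5.102×10^3 N
Factor of safety n = P_cr / P = 5.1016 / 1.08 = 4.72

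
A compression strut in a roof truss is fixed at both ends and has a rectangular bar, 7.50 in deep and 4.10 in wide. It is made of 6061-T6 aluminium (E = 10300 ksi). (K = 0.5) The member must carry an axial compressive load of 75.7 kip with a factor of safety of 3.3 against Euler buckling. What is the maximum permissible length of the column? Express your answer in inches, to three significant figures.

L_max ≈ 265 in

Buckling occurs about the weak axis: I_min = h·b³/12 with b = 4.10 in (the shorter side).
I_min = 7.50×4.10³/12 = 43.08 in⁴
Required critical load P_cr = n·P = 3.3 × 75.7 = 249.8 kip = 2.498×10^5 lb
From P_cr = π²EI/(K·L)²:  L = (1/K)·√(π²EI/P_cr) = (1/0.5)·√(π²×1.03×10^7×43.08/2.498×10^5)
L = 265 in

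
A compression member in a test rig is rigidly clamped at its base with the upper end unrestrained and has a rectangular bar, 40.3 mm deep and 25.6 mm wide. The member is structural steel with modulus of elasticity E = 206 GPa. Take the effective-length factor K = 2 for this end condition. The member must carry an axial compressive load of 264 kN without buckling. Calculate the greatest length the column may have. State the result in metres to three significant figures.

Buckling occurs about the weak axis: I_min = h·b³/12 with b = 25.6 mm (the shorter side).
I_min = 40.3×25.6³/12 = 5.634×10^4 mm⁴
I = 5.634×10^-8 m⁴
At the buckling limit P_cr = P = 2.640×10^5 N
From P_cr = π²EI/(K·L)²:  L = (1/K)·√(π²EI/P_cr) = (1/2)·√(π²×2.06×10^11×5.634×10^-8/2.640×10^5)
L = 0.329 m

L_max ≈ 0.329 m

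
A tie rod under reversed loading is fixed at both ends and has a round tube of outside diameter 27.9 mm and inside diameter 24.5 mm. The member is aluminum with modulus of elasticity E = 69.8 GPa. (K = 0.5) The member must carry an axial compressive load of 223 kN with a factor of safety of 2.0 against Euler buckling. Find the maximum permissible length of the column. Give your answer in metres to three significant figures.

d_o = 27.9 mm, d_i = 24.5 mm
I = π(d_o⁴ − d_i⁴)/64 = π(27.9⁴ − 24.50⁴)/64 = 1.206×10^4 mm⁴
I = 1.206×10^-8 m⁴
Required critical load P_cr = n·P = 2.0 × 223 = 446.0 kN = 4.460×10^5 N
From P_cr = π²EI/(K·L)²:  L = (1/K)·√(π²EI/P_cr) = (1/0.5)·√(π²×6.98×10^10×1.206×10^-8/4.460×10^5)
L = 0.273 m

L_max ≈ 0.273 m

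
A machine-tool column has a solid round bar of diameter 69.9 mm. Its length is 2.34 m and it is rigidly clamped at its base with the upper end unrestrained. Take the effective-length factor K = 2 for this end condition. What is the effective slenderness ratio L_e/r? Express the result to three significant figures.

λ ≈ 268

I = πd⁴/64 = π×69.9⁴/64 = 1.172×10^6 mm⁴
A = 3.837×10^3 mm²;  r_min = √(I/A) = √(1.172×10^6/3.837×10^3) = 17.48 mm
L_e = K·L = 2 × 2.34 m = 4.680 m = 4680.0 mm
λ = L_e / r_min = 4680.0 / 17.48 = 268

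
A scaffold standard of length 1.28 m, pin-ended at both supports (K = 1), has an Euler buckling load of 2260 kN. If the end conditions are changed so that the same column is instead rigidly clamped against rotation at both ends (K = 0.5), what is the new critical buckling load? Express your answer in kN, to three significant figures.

P_cr ≈ 9040 kN

P_cr ∝ 1/K², so P_cr,new = P_cr,old × (K_old/K_new)² = 2260 × (1/0.5)²
= 2260 × 4.000 = 9040 kN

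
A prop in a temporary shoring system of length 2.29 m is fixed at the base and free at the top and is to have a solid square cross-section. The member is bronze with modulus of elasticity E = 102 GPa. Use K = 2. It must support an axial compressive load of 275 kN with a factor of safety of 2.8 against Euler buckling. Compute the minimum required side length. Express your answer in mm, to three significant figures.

Required P_cr = n·P = 2.8 × 275 = 770.0 kN
L_e = K·L = 2 × 2.29 = 4.580 m
Required I = P_cr·L_e²/(π²E) = 7.700×10^5 × 4.580² / (π² × 1.02×10^11) = 1.604×10^-5 m⁴
I_req = 1.604×10^7 mm⁴
Solid square: I = a⁴/12  ⇒  a = (12I)^(1/4) = (12×1.604×10^7)^(1/4) = 118 mm

a ≈ 118 mm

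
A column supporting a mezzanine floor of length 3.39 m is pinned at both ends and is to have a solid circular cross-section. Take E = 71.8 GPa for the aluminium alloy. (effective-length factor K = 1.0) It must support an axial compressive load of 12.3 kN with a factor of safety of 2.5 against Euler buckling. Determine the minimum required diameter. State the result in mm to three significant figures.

Required P_cr = n·P = 2.5 × 12.3 = 30.75 kN
L_e = K·L = 1 × 3.39 = 3.390 m
Required I = P_cr·L_e²/(π²E) = 3.075×10^4 × 3.390² / (π² × 7.18×10^10) = 4.987×10^-7 m⁴
I_req = 4.987×10^5 mm⁴
Solid circle: I = πd⁴/64  ⇒  d = (64I/π)^(1/4) = (64×4.987×10^5/π)^(1/4) = 56.5 mm

d ≈ 56.5 mm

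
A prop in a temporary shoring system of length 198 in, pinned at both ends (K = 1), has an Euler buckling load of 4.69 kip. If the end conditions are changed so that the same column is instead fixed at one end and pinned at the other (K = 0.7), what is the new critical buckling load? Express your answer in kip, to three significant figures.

P_cr ≈ 9.57 kip

P_cr ∝ 1/K², so P_cr,new = P_cr,old × (K_old/K_new)² = 4.69 × (1/0.7)²
= 4.69 × 2.041 = 9.57 kip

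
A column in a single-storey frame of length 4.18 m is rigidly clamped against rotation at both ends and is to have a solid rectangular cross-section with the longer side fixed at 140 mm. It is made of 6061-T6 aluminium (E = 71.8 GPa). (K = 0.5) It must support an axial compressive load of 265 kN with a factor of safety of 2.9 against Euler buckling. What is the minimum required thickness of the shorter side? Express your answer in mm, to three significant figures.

b ≈ 74.0 mm

Required P_cr = n·P = 2.9 × 265 = 768.5 kN
L_e = K·L = 0.5 × 4.18 = 2.090 m
Required I = P_cr·L_e²/(π²E) = 7.685×10^5 × 2.090² / (π² × 7.18×10^10) = 4.737×10^-6 m⁴
I_req = 4.737×10^6 mm⁴
Rectangle, weak axis: I_min = h·b³/12 with h = 140 mm fixed  ⇒  b = (12I/h)^(1/3) = 74.0 mm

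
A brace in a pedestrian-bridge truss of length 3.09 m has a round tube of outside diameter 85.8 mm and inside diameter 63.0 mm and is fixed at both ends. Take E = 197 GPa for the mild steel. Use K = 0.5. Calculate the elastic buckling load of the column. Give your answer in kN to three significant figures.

P_cr ≈ 1540 kN

d_o = 85.8 mm, d_i = 63.0 mm
I = π(d_o⁴ − d_i⁴)/64 = π(85.8⁴ − 63.00⁴)/64 = 1.887×10^6 mm⁴
I = 1.887×10^6 mm⁴ = 1.887×10^-6 m⁴
Effective length L_e = K·L = 0.5 × 3.09 = 1.545 m
P_cr = π²EI / L_e² = π² × 197×10⁹ × 1.887×10^-6 / 1.545² = 1.537×10^6 N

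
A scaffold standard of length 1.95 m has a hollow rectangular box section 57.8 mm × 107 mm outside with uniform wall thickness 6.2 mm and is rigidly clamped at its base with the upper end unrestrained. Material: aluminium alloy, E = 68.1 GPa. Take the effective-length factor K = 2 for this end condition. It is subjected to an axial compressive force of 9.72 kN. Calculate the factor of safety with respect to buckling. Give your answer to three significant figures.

Inner dimensions: h_i = 107 − 2×6.2 = 94.60 mm, b_i = 57.8 − 2×6.2 = 45.40 mm
Weak-axis I_min = (h_o·b_o³ − h_i·b_i³)/12 with b_o = 57.8, b_i = 45.40 mm (shorter outer/inner sides).
I_min = (107×57.8³ − 94.60×45.40³)/12 = 9.841×10^5 mm⁴
I = 9.841×10^5 mm⁴ = 9.841×10^-7 m⁴
Effective length L_e = K·L = 2 × 1.95 = 3.900 m
P_cr = π²EI / L_e² = π² × 68.1×10⁹ × 9.841×10^-7 / 3.900² = 4.349×10^4 N
Factor of safety n = P_cr / P = 43.488 / 9.72 = 4.47

n ≈ 4.47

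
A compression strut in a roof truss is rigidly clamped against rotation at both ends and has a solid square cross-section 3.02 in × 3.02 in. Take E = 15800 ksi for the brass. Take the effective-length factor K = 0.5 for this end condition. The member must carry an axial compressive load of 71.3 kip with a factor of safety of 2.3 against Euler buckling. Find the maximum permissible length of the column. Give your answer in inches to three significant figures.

I = a⁴/12 = 3.02⁴/12 = 6.932 in⁴
Required critical load P_cr = n·P = 2.3 × 71.3 = 164.0 kip = 1.640×10^5 lb
From P_cr = π²EI/(K·L)²:  L = (1/K)·√(π²EI/P_cr) = (1/0.5)·√(π²×1.58×10^7×6.932/1.640×10^5)
L = 162 in

L_max ≈ 162 in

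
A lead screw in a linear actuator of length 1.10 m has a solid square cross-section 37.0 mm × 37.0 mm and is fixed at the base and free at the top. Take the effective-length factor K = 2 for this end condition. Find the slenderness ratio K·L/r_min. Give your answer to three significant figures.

For a square r = a/√12 = 37.0/√12 = 10.68 mm
L_e = K·L = 2 × 1.10 m = 2.200 m = 2200.0 mm
λ = L_e / r_min = 2200.0 / 10.68 = 206

λ ≈ 206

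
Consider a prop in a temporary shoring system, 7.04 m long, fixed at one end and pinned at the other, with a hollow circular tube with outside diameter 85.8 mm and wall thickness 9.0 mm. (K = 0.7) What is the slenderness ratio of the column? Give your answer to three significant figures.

Inner diameter d_i = 85.8 − 2×9.0 = 67.80 mm
I = π(d_o⁴ − d_i⁴)/64 = π(85.8⁴ − 67.80⁴)/64 = 1.623×10^6 mm⁴
A = 2.171×10^3 mm²;  r_min = √(I/A) = √(1.623×10^6/2.171×10^3) = 27.34 mm
L_e = K·L = 0.7 × 7.04 m = 4.928 m = 4928.0 mm
λ = L_e / r_min = 4928.0 / 27.34 = 180

λ ≈ 180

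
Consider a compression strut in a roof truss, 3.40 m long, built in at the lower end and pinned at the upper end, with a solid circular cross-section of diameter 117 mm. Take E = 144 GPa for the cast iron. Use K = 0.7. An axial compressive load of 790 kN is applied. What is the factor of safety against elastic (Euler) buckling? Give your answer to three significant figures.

n ≈ 2.92

I = πd⁴/64 = π×117⁴/64 = 9.198×10^6 mm⁴
I = 9.198×10^6 mm⁴ = 9.198×10^-6 m⁴
Effective length L_e = K·L = 0.7 × 3.40 = 2.380 m
P_cr = π²EI / L_e² = π² × 144×10⁹ × 9.198×10^-6 / 2.380² = 2.308×10^6 N
Factor of safety n = P_cr / P = 2307.9 / 790 = 2.92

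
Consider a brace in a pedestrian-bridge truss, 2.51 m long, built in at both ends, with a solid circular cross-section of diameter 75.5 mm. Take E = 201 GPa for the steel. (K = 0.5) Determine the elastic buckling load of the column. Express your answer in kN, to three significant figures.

P_cr ≈ 2010 kN

I = πd⁴/64 = π×75.5⁴/64 = 1.595×10^6 mm⁴
I = 1.595×10^6 mm⁴ = 1.595×10^-6 m⁴
Effective length L_e = K·L = 0.5 × 2.51 = 1.255 m
P_cr = π²EI / L_e² = π² × 201×10⁹ × 1.595×10^-6 / 1.255² = 2.009×10^6 N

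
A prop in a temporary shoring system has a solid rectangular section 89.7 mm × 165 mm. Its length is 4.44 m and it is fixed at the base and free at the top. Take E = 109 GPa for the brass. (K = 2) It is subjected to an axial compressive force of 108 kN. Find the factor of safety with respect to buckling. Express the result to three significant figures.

Buckling occurs about the weak axis: I_min = h·b³/12 with b = 89.7 mm (the shorter side).
I_min = 165×89.7³/12 = 9.924×10^6 mm⁴
I = 9.924×10^6 mm⁴ = 9.924×10^-6 m⁴
Effective length L_e = K·L = 2 × 4.44 = 8.880 m
P_cr = π²EI / L_e² = π² × 109×10⁹ × 9.924×10^-6 / 8.880² = 1.354×10^5 N
Factor of safety n = P_cr / P = 135.39 / 108 = 1.25

n ≈ 1.25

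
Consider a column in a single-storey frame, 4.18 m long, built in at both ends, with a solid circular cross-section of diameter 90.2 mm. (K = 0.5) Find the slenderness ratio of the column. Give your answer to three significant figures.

For a solid circle r = d/4 = 90.2/4 = 22.55 mm
L_e = K·L = 0.5 × 4.18 m = 2.090 m = 2090.0 mm
λ = L_e / r_min = 2090.0 / 22.55 = 92.7

λ ≈ 92.7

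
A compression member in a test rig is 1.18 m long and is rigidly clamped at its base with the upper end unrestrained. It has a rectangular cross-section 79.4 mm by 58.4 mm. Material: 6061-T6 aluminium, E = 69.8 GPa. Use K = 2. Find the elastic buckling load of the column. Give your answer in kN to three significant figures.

P_cr ≈ 163 kN

Buckling occurs about the weak axis: I_min = h·b³/12 with b = 58.4 mm (the shorter side).
I_min = 79.4×58.4³/12 = 1.318×10^6 mm⁴
I = 1.318×10^6 mm⁴ = 1.318×10^-6 m⁴
Effective length L_e = K·L = 2 × 1.18 = 2.360 m
P_cr = π²EI / L_e² = π² × 69.8×10⁹ × 1.318×10^-6 / 2.360² = 1.630×10^5 N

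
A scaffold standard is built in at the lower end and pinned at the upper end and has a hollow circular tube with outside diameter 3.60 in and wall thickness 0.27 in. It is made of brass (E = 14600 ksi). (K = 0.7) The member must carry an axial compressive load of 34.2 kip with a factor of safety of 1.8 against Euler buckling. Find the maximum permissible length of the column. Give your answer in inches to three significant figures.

Inner diameter d_i = 3.60 − 2×0.27 = 3.060 in
I = π(d_o⁴ − d_i⁴)/64 = π(3.60⁴ − 3.060⁴)/64 = 3.941 in⁴
Required critical load P_cr = n·P = 1.8 × 34.2 = 61.56 kip = 6.156×10^4 lb
From P_cr = π²EI/(K·L)²:  L = (1/K)·√(π²EI/P_cr) = (1/0.7)·√(π²×1.46×10^7×3.941/6.156×10^4)
L = 137 in

L_max ≈ 137 in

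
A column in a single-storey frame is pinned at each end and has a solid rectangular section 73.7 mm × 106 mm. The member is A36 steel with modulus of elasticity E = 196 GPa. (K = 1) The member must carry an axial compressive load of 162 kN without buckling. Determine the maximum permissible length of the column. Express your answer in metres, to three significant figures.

L_max ≈ 6.50 m

Buckling occurs about the weak axis: I_min = h·b³/12 with b = 73.7 mm (the shorter side).
I_min = 106×73.7³/12 = 3.536×10^6 mm⁴
I = 3.536×10^-6 m⁴
At the buckling limit P_cr = P = 1.620×10^5 N
From P_cr = π²EI/(K·L)²:  L = (1/K)·√(π²EI/P_cr) = (1/1)·√(π²×1.96×10^11×3.536×10^-6/1.620×10^5)
L = 6.50 m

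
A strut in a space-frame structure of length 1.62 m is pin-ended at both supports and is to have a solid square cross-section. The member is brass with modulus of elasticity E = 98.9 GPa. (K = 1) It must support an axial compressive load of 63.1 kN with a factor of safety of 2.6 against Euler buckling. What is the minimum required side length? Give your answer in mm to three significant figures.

Required P_cr = n·P = 2.6 × 63.1 = 164.1 kN
L_e = K·L = 1 × 1.62 = 1.620 m
Required I = P_cr·L_e²/(π²E) = 1.641×10^5 × 1.620² / (π² × 9.89×10^10) = 4.411×10^-7 m⁴
I_req = 4.411×10^5 mm⁴
Solid square: I = a⁴/12  ⇒  a = (12I)^(1/4) = (12×4.411×10^5)^(1/4) = 48.0 mm

a ≈ 48.0 mm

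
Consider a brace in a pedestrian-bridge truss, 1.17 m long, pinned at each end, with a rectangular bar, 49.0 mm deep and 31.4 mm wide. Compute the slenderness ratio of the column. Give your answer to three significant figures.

Buckling occurs about the weak axis: I_min = h·b³/12 with b = 31.4 mm (the shorter side).
I_min = 49.0×31.4³/12 = 1.264×10^5 mm⁴
A = 1.539×10^3 mm²;  r_min = √(I/A) = √(1.264×10^5/1.539×10^3) = 9.064 mm
L_e = K·L = 1 × 1.17 m = 1.170 m = 1170.0 mm
λ = L_e / r_min = 1170.0 / 9.064 = 129

λ ≈ 129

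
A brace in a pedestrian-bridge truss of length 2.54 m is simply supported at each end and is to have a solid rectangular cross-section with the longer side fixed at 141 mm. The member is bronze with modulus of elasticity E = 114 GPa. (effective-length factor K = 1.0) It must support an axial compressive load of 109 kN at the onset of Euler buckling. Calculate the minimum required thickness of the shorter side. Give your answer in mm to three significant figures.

b ≈ 37.6 mm

L_e = K·L = 1 × 2.54 = 2.540 m
Required I = P_cr·L_e²/(π²E) = 1.090×10^5 × 2.540² / (π² × 1.14×10^11) = 6.250×10^-7 m⁴
I_req = 6.250×10^5 mm⁴
Rectangle, weak axis: I_min = h·b³/12 with h = 141 mm fixed  ⇒  b = (12I/h)^(1/3) = 37.6 mm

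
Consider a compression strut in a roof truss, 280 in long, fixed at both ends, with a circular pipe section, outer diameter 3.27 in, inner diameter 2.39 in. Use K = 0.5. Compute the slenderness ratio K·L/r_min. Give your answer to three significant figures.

λ ≈ 138

d_o = 3.27 in, d_i = 2.39 in
I = π(d_o⁴ − d_i⁴)/64 = π(3.27⁴ − 2.390⁴)/64 = 4.011 in⁴
A = 3.912 in²;  r_min = √(I/A) = √(4.011/3.912) = 1.013 in
L_e = K·L = 0.5 × 280 = 140.0 in
λ = L_e / r_min = 140.00 / 1.013 = 138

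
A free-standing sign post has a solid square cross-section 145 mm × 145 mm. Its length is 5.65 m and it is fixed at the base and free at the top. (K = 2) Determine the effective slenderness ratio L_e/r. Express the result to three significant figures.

For a square r = a/√12 = 145/√12 = 41.86 mm
L_e = K·L = 2 × 5.65 m = 11.30 m = 11300 mm
λ = L_e / r_min = 11300 / 41.86 = 270

λ ≈ 270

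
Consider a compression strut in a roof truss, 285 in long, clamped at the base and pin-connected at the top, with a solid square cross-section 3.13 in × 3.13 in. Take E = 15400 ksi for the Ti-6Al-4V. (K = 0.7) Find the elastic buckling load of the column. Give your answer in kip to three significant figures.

P_cr ≈ 30.5 kip

I = a⁴/12 = 3.13⁴/12 = 7.998 in⁴
Effective length L_e = K·L = 0.7 × 285 = 199.5 in
P_cr = π²EI / L_e² = π² × 15400×10³ × 7.998 / 199.5² = 3.054×10^4 lb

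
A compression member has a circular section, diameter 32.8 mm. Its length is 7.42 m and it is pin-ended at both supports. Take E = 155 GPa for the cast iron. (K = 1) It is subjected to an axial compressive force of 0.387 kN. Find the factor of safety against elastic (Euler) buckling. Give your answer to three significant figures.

I = πd⁴/64 = π×32.8⁴/64 = 5.682×10^4 mm⁴
I = 5.682×10^4 mm⁴ = 5.682×10^-8 m⁴
Effective length L_e = K·L = 1 × 7.42 = 7.420 m
P_cr = π²EI / L_e² = π² × 155×10⁹ × 5.682×10^-8 / 7.420² = 1.579×10^3 N
Factor of safety n = P_cr / P = 1.5787 / 0.387 = 4.08

n ≈ 4.08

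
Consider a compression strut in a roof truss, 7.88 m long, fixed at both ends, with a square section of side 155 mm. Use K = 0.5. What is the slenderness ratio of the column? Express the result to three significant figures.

λ ≈ 88.1

For a square r = a/√12 = 155/√12 = 44.74 mm
L_e = K·L = 0.5 × 7.88 m = 3.940 m = 3940.0 mm
λ = L_e / r_min = 3940.0 / 44.74 = 88.1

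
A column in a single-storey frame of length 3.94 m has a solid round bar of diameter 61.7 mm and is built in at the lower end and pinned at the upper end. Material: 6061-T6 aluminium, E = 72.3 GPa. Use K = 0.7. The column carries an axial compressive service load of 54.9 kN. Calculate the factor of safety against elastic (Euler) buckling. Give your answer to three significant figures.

n ≈ 1.22

I = πd⁴/64 = π×61.7⁴/64 = 7.114×10^5 mm⁴
I = 7.114×10^5 mm⁴ = 7.114×10^-7 m⁴
Effective length L_e = K·L = 0.7 × 3.94 = 2.758 m
P_cr = π²EI / L_e² = π² × 72.3×10⁹ × 7.114×10^-7 / 2.758² = 6.674×10^4 N
Factor of safety n = P_cr / P = 66.736 / 54.9 = 1.22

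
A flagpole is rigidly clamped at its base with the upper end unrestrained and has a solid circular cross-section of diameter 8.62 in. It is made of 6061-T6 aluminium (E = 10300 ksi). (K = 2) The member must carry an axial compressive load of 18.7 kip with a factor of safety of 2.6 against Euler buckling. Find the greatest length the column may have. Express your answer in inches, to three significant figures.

I = πd⁴/64 = π×8.62⁴/64 = 271.0 in⁴
Required critical load P_cr = n·P = 2.6 × 18.7 = 48.62 kip = 4.862×10^4 lb
From P_cr = π²EI/(K·L)²:  L = (1/K)·√(π²EI/P_cr) = (1/2)·√(π²×1.03×10^7×271.0/4.862×10^4)
L = 376 in

L_max ≈ 376 in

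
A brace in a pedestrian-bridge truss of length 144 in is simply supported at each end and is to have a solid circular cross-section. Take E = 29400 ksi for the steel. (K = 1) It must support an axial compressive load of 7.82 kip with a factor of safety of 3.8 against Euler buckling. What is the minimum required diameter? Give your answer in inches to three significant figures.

d ≈ 2.56 in

Required P_cr = n·P = 3.8 × 7.82 = 29.72 kip
L_e = K·L = 1 × 144 = 144.0 in
Required I = P_cr·L_e²/(π²E) = 2.972×10^4 × 144.0² / (π² × 2.94×10^7) = 2.124 in⁴
Solid circle: I = πd⁴/64  ⇒  d = (64I/π)^(1/4) = (64×2.124/π)^(1/4) = 2.56 in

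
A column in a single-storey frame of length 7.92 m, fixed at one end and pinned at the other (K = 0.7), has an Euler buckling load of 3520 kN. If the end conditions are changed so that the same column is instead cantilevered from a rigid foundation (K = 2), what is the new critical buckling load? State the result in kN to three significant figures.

P_cr ∝ 1/K², so P_cr,new = P_cr,old × (K_old/K_new)² = 3520 × (0.7/2)²
= 3520 × 0.1225 = 431 kN

P_cr ≈ 431 kN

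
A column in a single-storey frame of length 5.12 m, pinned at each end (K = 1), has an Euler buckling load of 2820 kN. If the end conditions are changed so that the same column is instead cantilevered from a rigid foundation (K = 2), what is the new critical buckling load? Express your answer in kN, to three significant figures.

P_cr ≈ 705 kN

P_cr ∝ 1/K², so P_cr,new = P_cr,old × (K_old/K_new)² = 2820 × (1/2)²
= 2820 × 0.2500 = 705 kN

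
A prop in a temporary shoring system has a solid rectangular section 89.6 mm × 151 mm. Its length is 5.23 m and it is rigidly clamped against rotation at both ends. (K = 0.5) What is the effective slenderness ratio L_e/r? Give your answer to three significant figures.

For a rectangle r_min = b/√12 = 89.6/√12 = 25.87 mm
L_e = K·L = 0.5 × 5.23 m = 2.615 m = 2615.0 mm
λ = L_e / r_min = 2615.0 / 25.87 = 101

λ ≈ 101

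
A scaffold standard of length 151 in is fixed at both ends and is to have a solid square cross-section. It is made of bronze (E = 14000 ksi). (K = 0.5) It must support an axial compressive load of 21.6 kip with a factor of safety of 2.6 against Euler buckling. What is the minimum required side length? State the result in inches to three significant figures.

Required P_cr = n·P = 2.6 × 21.6 = 56.16 kip
L_e = K·L = 0.5 × 151 = 75.50 in
Required I = P_cr·L_e²/(π²E) = 5.616×10^4 × 75.50² / (π² × 1.40×10^7) = 2.317 in⁴
Solid square: I = a⁴/12  ⇒  a = (12I)^(1/4) = (12×2.317)^(1/4) = 2.30 in

a ≈ 2.30 in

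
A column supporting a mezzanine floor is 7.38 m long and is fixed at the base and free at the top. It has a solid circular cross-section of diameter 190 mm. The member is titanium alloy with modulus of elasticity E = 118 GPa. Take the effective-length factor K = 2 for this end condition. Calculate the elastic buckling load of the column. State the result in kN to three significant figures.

I = πd⁴/64 = π×190⁴/64 = 6.397×10^7 mm⁴
I = 6.397×10^7 mm⁴ = 6.397×10^-5 m⁴
Effective length L_e = K·L = 2 × 7.38 = 14.76 m
P_cr = π²EI / L_e² = π² × 118×10⁹ × 6.397×10^-5 / 14.76² = 3.420×10^5 N

P_cr ≈ 342 kN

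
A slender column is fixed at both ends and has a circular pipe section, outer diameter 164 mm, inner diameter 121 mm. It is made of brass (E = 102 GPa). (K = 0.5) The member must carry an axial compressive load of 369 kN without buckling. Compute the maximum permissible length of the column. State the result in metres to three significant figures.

d_o = 164 mm, d_i = 121 mm
I = π(d_o⁴ − d_i⁴)/64 = π(164⁴ − 121.0⁴)/64 = 2.499×10^7 mm⁴
I = 2.499×10^-5 m⁴
At the buckling limit P_cr = P = 3.690×10^5 N
From P_cr = π²EI/(K·L)²:  L = (1/K)·√(π²EI/P_cr) = (1/0.5)·√(π²×1.02×10^11×2.499×10^-5/3.690×10^5)
L = 16.5 m

L_max ≈ 16.5 m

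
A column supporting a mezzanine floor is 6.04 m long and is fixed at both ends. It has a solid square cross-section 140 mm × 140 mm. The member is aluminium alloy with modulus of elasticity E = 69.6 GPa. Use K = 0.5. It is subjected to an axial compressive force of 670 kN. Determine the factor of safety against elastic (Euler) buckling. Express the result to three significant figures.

I = a⁴/12 = 140⁴/12 = 3.201×10^7 mm⁴
I = 3.201×10^7 mm⁴ = 3.201×10^-5 m⁴
Effective length L_e = K·L = 0.5 × 6.04 = 3.020 m
P_cr = π²EI / L_e² = π² × 69.6×10⁹ × 3.201×10^-5 / 3.020² = 2.411×10^6 N
Factor of safety n = P_cr / P = 2411.2 / 670 = 3.60

n ≈ 3.60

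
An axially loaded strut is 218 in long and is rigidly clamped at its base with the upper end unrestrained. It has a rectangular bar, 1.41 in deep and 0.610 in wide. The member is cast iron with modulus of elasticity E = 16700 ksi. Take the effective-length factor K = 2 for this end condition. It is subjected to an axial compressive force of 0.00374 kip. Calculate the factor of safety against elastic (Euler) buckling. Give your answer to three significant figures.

n ≈ 6.18

Buckling occurs about the weak axis: I_min = h·b³/12 with b = 0.610 in (the shorter side).
I_min = 1.41×0.610³/12 = 2.667×10^-2 in⁴
Effective length L_e = K·L = 2 × 218 = 436.0 in
P_cr = π²EI / L_e² = π² × 16700×10³ × 2.667×10^-2 / 436.0² = 23.12 lb
Factor of safety n = P_cr / P = 0.023124 / 0.00374 = 6.18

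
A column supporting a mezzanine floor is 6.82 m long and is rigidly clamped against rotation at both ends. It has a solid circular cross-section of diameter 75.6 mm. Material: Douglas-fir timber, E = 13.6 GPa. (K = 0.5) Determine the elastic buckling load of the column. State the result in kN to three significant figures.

P_cr ≈ 18.5 kN

I = πd⁴/64 = π×75.6⁴/64 = 1.603×10^6 mm⁴
I = 1.603×10^6 mm⁴ = 1.603×10^-6 m⁴
Effective length L_e = K·L = 0.5 × 6.82 = 3.410 m
P_cr = π²EI / L_e² = π² × 13.6×10⁹ × 1.603×10^-6 / 3.410² = 1.851×10^4 N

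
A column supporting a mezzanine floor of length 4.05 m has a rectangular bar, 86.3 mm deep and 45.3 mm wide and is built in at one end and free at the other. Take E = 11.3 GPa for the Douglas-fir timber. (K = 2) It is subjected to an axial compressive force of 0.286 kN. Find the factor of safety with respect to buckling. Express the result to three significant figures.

Buckling occurs about the weak axis: I_min = h·b³/12 with b = 45.3 mm (the shorter side).
I_min = 86.3×45.3³/12 = 6.685×10^5 mm⁴
I = 6.685×10^5 mm⁴ = 6.685×10^-7 m⁴
Effective length L_e = K·L = 2 × 4.05 = 8.100 m
P_cr = π²EI / L_e² = π² × 11.3×10⁹ × 6.685×10^-7 / 8.100² = 1.136×10^3 N
Factor of safety n = P_cr / P = 1.1364 / 0.286 = 3.97

n ≈ 3.97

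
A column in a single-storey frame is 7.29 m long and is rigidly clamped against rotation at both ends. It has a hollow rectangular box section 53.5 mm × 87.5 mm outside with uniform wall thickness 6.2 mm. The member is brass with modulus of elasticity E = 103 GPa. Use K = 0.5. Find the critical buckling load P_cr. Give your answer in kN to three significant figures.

P_cr ≈ 52.2 kN

Inner dimensions: h_i = 87.5 − 2×6.2 = 75.10 mm, b_i = 53.5 − 2×6.2 = 41.10 mm
Weak-axis I_min = (h_o·b_o³ − h_i·b_i³)/12 with b_o = 53.5, b_i = 41.10 mm (shorter outer/inner sides).
I_min = (87.5×53.5³ − 75.10×41.10³)/12 = 6.821×10^5 mm⁴
I = 6.821×10^5 mm⁴ = 6.821×10^-7 m⁴
Effective length L_e = K·L = 0.5 × 7.29 = 3.645 m
P_cr = π²EI / L_e² = π² × 103×10⁹ × 6.821×10^-7 / 3.645² = 5.219×10^4 N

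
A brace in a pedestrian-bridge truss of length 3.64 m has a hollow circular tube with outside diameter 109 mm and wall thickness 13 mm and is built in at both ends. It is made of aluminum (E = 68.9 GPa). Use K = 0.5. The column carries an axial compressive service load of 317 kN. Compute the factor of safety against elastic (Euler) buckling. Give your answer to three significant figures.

n ≈ 2.98

Inner diameter d_i = 109 − 2×13 = 83.00 mm
I = π(d_o⁴ − d_i⁴)/64 = π(109⁴ − 83.00⁴)/64 = 4.599×10^6 mm⁴
I = 4.599×10^6 mm⁴ = 4.599×10^-6 m⁴
Effective length L_e = K·L = 0.5 × 3.64 = 1.820 m
P_cr = π²EI / L_e² = π² × 68.9×10⁹ × 4.599×10^-6 / 1.820² = 9.442×10^5 N
Factor of safety n = P_cr / P = 944.25 / 317 = 2.98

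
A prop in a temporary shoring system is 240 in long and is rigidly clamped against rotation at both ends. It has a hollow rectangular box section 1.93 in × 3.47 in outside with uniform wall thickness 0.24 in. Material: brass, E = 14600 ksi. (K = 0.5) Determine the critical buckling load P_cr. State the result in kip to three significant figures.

P_cr ≈ 13.2 kip

Inner dimensions: h_i = 3.47 − 2×0.24 = 2.990 in, b_i = 1.93 − 2×0.24 = 1.450 in
Weak-axis I_min = (h_o·b_o³ − h_i·b_i³)/12 with b_o = 1.93, b_i = 1.450 in (shorter outer/inner sides).
I_min = (3.47×1.93³ − 2.990×1.450³)/12 = 1.319 in⁴
Effective length L_e = K·L = 0.5 × 240 = 120.0 in
P_cr = π²EI / L_e² = π² × 14600×10³ × 1.319 / 120.0² = 1.320×10^4 lb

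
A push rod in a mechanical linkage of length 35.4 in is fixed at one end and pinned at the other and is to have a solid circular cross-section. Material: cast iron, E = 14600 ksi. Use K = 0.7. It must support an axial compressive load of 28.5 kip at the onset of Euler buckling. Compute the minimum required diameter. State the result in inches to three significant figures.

L_e = K·L = 0.7 × 35.4 = 24.78 in
Required I = P_cr·L_e²/(π²E) = 2.850×10^4 × 24.78² / (π² × 1.46×10^7) = 0.1214 in⁴
Solid circle: I = πd⁴/64  ⇒  d = (64I/π)^(1/4) = (64×0.1214/π)^(1/4) = 1.25 in

d ≈ 1.25 in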